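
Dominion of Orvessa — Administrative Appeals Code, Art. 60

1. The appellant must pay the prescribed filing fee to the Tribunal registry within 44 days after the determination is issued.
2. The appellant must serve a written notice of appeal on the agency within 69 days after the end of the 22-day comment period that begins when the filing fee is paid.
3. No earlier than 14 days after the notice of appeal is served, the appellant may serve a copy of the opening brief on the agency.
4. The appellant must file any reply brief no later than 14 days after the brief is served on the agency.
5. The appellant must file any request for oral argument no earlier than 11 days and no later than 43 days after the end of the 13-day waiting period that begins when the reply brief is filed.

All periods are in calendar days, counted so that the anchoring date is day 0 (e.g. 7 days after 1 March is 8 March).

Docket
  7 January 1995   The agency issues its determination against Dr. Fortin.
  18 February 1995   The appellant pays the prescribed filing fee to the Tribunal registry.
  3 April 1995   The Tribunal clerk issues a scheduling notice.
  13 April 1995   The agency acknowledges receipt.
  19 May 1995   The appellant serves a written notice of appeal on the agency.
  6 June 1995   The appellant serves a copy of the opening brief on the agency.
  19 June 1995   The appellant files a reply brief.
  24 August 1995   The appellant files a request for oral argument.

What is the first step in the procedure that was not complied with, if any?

Step 5

Step 1: 44 days after 7 January 1995 (when the determination is issued) is 20 February 1995; 18 February 1995 is within that limit.
Step 2: 69 days after 12 March 1995 (end of the 22-day comment period, which began when the filing fee is paid on 18 February 1995) is 20 May 1995; done 19 May 1995 — timely.
Step 3: the earliest permitted date is 14 days after 19 May 1995 (when the notice of appeal is served), i.e. 2 June 1995; done 6 June 1995 — permitted.
Step 4: 14 days after 6 June 1995 (when the brief is served on the agency) is 20 June 1995; done 19 June 1995 — timely.
Step 5: the window is 11–43 days after 2 July 1995 (end of the 13-day waiting period, which began when the reply brief is filed on 19 June 1995), so 13 July 1995 through 14 August 1995; done 24 August 1995 — 10 days after the window closed.
Later steps need not be reached.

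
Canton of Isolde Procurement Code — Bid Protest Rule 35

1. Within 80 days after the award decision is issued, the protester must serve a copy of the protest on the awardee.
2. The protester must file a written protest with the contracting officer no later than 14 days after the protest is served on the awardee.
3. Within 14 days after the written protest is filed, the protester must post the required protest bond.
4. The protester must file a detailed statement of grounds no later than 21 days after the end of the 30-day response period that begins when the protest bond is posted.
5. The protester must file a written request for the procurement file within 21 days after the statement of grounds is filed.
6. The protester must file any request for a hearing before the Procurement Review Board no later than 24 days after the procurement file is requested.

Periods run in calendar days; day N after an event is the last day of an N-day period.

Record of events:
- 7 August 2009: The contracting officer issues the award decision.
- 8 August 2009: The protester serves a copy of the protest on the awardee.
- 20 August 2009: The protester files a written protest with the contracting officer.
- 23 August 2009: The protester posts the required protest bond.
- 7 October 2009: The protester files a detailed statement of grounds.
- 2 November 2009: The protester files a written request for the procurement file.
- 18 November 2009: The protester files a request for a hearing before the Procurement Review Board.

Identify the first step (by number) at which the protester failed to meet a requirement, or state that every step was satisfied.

Step 5

(1) due by 7 August 2009 + 80 days = 26 October 2009; completed 8 August 2009, before the deadline.
(2) due by 8 August 2009 + 14 days = 22 August 2009; completed 20 August 2009, before the deadline.
(3) due by 20 August 2009 + 14 days = 3 September 2009; done 23 August 2009 — timely.
(4) due by 22 September 2009 + 21 days = 13 October 2009; completed 7 October 2009, before the deadline.
(5) due by 7 October 2009 + 21 days = 28 October 2009; 2 November 2009 misses that deadline by 5 days.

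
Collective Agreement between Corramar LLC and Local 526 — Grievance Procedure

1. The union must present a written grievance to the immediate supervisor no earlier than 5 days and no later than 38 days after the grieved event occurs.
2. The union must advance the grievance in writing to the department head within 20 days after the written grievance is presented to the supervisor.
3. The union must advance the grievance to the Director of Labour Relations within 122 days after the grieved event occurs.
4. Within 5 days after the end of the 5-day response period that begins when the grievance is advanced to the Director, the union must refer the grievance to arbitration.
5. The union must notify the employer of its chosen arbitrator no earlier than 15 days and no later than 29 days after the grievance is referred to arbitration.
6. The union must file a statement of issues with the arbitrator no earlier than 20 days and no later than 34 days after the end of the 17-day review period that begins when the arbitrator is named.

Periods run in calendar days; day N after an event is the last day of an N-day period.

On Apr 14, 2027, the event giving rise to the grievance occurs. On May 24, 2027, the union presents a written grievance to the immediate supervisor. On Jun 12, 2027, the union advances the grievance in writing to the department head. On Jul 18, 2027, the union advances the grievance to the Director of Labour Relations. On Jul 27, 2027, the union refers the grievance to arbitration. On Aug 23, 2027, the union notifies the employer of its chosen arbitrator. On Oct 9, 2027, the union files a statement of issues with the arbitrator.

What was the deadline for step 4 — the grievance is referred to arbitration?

The grievance is advanced to the Director on Jul 18, 2027; the 5-day response period therefore ends Jul 23, 2027, and step 4 runs from that date. 5 days after Jul 23, 2027 is Jul 28, 2027.

Jul 28, 2027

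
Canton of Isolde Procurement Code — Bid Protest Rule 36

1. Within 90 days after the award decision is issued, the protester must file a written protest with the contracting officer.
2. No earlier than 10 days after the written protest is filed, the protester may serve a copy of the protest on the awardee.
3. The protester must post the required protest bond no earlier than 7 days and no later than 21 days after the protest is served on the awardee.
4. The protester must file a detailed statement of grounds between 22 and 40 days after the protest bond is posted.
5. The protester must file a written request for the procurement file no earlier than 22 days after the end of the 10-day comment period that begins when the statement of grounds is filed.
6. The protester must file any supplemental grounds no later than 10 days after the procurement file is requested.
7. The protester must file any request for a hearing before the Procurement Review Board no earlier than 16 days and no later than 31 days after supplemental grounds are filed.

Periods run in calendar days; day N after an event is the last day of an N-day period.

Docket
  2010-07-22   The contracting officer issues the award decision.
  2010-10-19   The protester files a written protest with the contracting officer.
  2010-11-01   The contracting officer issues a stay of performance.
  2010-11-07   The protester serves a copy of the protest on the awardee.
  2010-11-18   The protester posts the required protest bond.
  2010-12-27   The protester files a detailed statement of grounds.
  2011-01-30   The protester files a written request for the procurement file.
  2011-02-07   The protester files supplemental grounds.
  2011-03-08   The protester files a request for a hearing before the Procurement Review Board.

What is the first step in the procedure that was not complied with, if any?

Step 1: 90 days after 2010-07-22 (when the award decision is issued) is 2010-10-20; 2010-10-19 is within that limit.
Step 2: the earliest permitted date is 10 days after 2010-10-19 (when the written protest is filed), i.e. 2010-10-29; done 2010-11-07, after the minimum wait.
Step 3: the window is 7–21 days after 2010-11-07 (when the protest is served on the awardee), so 2010-11-14 through 2010-11-28; 2010-11-18 falls inside that range.
Step 4: the window is 22–40 days after 2010-11-18 (when the protest bond is posted), so 2010-12-10 through 2010-12-28; done 2010-12-27, which is between those dates.
Step 5: the earliest permitted date is 22 days after 2011-01-06 (end of the 10-day comment period, which began when the statement of grounds is filed on 2010-12-27), i.e. 2011-01-28; 2011-01-30 is on or after that date.
Step 6: 10 days after 2011-01-30 (when the procurement file is requested) is 2011-02-09; 2011-02-07 is within that limit.
Step 7: the window is 16–31 days after 2011-02-07 (when supplemental grounds are filed), so 2011-02-23 through 2011-03-10; 2011-03-08 falls inside that range.

None — every step was satisfied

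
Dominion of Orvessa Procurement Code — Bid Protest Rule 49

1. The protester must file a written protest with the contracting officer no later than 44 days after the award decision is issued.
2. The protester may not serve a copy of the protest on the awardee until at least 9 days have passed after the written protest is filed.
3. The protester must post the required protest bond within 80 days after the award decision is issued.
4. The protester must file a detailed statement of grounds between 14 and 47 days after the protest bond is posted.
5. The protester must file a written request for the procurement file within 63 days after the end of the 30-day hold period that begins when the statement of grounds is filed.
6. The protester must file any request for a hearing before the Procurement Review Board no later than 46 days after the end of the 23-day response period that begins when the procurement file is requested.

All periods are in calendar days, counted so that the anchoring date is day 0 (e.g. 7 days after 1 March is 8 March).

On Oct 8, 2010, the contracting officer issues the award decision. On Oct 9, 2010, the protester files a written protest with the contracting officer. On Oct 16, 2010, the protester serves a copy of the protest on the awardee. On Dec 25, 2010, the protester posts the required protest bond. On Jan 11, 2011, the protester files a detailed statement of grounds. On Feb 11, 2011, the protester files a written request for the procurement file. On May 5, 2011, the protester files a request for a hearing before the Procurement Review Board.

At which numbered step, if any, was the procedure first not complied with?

Step 2

Step 1 — counting 44 days from Oct 8, 2010 (when the award decision is issued) gives a deadline of Nov 21, 2010; Oct 9, 2010 is within that limit.
Step 2 — must wait 9 days from Oct 9, 2010 (when the written protest is filed), so not before Oct 18, 2010; done Oct 16, 2010 — 2 days too early.
The analysis stops there.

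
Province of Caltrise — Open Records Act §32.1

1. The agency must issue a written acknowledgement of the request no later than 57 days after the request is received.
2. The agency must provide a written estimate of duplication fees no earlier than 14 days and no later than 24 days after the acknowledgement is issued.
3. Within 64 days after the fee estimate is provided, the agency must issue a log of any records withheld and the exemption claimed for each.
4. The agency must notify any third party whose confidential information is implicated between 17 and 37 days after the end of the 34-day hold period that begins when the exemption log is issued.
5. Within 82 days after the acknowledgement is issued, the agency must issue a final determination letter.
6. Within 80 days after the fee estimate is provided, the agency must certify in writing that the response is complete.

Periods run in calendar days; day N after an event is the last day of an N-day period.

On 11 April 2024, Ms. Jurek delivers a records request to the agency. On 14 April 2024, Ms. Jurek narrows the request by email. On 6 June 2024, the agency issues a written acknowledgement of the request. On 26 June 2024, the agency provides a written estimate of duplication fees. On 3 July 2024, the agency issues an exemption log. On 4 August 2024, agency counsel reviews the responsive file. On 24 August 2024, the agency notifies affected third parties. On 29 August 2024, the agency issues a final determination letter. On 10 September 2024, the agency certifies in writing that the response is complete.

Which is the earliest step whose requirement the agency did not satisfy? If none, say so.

Step 5

Step 1: 57 days after 11 April 2024 (when the request is received) is 7 June 2024; done 6 June 2024 — timely.
Step 2: the window is 14–24 days after 6 June 2024 (when the acknowledgement is issued), so 20 June 2024 through 30 June 2024; 26 June 2024 falls inside that range.
Step 3: 64 days after 26 June 2024 (when the fee estimate is provided) is 29 August 2024; 3 July 2024 is within that limit.
Step 4: the window is 17–37 days after 6 August 2024 (end of the 34-day hold period, which began when the exemption log is issued on 3 July 2024), so 23 August 2024 through 12 September 2024; done 24 August 2024, which is between those dates.
Step 5: 82 days after 6 June 2024 (when the acknowledgement is issued) is 27 August 2024; done 29 August 2024 — 2 days late.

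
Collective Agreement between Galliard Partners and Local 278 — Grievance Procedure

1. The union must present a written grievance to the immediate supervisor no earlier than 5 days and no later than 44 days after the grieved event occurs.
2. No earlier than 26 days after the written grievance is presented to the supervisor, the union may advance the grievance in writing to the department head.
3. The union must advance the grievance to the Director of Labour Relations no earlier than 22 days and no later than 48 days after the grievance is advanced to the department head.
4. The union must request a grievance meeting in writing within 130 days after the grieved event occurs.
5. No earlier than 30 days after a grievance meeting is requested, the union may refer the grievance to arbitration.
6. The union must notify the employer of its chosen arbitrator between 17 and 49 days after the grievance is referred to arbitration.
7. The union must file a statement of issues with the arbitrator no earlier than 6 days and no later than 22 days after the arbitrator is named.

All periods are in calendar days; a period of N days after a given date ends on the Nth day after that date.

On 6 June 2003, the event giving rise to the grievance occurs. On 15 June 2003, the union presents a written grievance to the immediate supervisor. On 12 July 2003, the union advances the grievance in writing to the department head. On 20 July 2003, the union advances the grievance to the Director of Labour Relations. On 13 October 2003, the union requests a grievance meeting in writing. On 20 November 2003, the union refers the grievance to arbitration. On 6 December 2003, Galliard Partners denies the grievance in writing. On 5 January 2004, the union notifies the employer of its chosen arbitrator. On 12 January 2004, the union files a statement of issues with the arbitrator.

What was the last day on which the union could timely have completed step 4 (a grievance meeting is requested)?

Step 4 runs from 6 June 2003, when the grieved event occurs. 130 days after 6 June 2003 is 14 October 2003.

14 October 2003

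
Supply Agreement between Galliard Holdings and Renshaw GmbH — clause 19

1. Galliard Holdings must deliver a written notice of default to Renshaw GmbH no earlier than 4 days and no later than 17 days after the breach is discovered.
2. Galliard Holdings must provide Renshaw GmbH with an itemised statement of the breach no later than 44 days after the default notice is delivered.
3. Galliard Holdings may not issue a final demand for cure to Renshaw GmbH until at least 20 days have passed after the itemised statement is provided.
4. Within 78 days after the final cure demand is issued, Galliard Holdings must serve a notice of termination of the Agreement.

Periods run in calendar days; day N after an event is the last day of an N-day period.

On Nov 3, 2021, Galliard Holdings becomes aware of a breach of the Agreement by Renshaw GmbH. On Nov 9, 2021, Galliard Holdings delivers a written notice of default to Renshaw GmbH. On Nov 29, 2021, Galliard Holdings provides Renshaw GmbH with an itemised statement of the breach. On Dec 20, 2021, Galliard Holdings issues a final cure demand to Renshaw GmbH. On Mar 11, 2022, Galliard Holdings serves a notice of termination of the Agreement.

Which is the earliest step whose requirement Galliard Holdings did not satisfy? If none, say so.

Step 1 — 4 and 17 days from Nov 3, 2021 (when the breach is discovered) are Nov 7, 2021 and Nov 20, 2021 respectively; done Nov 9, 2021 — within the window.
Step 2 — counting 44 days from Nov 9, 2021 (when the default notice is delivered) gives a deadline of Dec 23, 2021; completed Nov 29, 2021, before the deadline.
Step 3 — must wait 20 days from Nov 29, 2021 (when the itemised statement is provided), so not before Dec 19, 2021; Dec 20, 2021 is on or after that date.
Step 4 — counting 78 days from Dec 20, 2021 (when the final cure demand is issued) gives a deadline of Mar 8, 2022; not done until Mar 11, 2022, 3 days after the deadline.

Step 4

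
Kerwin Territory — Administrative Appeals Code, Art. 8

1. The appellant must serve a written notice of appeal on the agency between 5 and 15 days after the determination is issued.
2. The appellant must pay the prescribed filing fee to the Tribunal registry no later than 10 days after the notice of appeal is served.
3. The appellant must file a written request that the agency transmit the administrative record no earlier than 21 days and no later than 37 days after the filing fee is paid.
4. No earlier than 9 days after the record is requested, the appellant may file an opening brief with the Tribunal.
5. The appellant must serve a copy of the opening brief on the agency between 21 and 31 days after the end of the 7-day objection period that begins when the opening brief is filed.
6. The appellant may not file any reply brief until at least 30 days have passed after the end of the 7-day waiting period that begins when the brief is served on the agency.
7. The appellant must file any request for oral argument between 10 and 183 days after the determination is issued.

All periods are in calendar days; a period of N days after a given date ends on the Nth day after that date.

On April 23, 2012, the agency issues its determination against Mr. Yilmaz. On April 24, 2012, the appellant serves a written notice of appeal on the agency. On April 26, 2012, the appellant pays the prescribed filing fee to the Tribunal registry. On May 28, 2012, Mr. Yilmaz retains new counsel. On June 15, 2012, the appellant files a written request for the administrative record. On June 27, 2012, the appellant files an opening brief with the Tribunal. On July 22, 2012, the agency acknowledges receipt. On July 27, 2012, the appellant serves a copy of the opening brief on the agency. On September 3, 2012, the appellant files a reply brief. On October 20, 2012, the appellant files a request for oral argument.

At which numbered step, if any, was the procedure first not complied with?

Step 1

(1) the permitted window runs from April 23, 2012 + 5 = April 28, 2012 to April 23, 2012 + 15 = May 8, 2012; done April 24, 2012 — 4 days before the window opened.
The procedure was therefore not followed at step 1.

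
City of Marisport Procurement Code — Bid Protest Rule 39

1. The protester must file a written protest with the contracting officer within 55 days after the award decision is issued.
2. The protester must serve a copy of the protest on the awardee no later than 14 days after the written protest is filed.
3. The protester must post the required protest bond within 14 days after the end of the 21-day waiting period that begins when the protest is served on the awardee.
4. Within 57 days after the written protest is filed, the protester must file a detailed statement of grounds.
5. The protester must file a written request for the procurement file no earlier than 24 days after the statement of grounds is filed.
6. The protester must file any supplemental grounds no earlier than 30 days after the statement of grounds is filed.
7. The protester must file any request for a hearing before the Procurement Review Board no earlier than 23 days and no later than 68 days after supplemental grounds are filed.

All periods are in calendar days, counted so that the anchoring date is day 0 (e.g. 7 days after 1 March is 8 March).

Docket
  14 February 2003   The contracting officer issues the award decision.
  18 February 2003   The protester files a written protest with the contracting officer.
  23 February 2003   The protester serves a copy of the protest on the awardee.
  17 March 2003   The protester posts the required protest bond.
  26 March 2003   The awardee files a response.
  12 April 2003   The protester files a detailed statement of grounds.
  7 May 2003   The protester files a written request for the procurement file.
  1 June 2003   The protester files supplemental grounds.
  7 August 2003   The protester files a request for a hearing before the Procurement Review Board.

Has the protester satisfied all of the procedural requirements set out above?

Step 1: 55 days after 14 February 2003 (when the award decision is issued) is 10 April 2003; 18 February 2003 is within that limit.
Step 2: 14 days after 18 February 2003 (when the written protest is filed) is 4 March 2003; 23 February 2003 is within that limit.
Step 3: 14 days after 16 March 2003 (end of the 21-day waiting period, which began when the protest is served on the awardee on 23 February 2003) is 30 March 2003; 17 March 2003 is within that limit.
Step 4: 57 days after 18 February 2003 (when the written protest is filed) is 16 April 2003; done 12 April 2003 — timely.
Step 5: the earliest permitted date is 24 days after 12 April 2003 (when the statement of grounds is filed), i.e. 6 May 2003; done 7 May 2003 — permitted.
Step 6: the earliest permitted date is 30 days after 12 April 2003 (when the statement of grounds is filed), i.e. 12 May 2003; 1 June 2003 is on or after that date.
Step 7: the window is 23–68 days after 1 June 2003 (when supplemental grounds are filed), so 24 June 2003 through 8 August 2003; 7 August 2003 falls inside that range.

Yes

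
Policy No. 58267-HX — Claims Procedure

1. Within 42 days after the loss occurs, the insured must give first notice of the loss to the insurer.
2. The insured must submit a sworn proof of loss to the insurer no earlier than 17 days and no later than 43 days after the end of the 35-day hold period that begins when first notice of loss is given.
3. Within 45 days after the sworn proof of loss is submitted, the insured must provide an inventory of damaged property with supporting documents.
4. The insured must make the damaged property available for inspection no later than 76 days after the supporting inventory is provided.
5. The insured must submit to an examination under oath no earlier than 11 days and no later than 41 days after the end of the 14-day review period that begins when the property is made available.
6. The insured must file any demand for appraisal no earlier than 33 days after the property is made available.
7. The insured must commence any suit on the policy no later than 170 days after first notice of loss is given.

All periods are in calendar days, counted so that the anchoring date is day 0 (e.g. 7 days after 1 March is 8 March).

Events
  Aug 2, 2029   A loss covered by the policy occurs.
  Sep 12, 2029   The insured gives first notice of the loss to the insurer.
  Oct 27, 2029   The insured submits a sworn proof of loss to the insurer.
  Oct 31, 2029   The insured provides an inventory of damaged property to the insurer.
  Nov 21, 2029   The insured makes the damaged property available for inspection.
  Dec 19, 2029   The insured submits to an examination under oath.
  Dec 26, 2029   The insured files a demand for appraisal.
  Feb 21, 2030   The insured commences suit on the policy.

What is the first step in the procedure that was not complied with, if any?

Step 2

Step 1: 42 days after Aug 2, 2029 (when the loss occurs) is Sep 13, 2029; done Sep 12, 2029 — timely.
Step 2: the window is 17–43 days after Oct 17, 2029 (end of the 35-day hold period, which began when first notice of loss is given on Sep 12, 2029), so Nov 3, 2029 through Nov 29, 2029; done Oct 27, 2029 — 7 days before the window opened.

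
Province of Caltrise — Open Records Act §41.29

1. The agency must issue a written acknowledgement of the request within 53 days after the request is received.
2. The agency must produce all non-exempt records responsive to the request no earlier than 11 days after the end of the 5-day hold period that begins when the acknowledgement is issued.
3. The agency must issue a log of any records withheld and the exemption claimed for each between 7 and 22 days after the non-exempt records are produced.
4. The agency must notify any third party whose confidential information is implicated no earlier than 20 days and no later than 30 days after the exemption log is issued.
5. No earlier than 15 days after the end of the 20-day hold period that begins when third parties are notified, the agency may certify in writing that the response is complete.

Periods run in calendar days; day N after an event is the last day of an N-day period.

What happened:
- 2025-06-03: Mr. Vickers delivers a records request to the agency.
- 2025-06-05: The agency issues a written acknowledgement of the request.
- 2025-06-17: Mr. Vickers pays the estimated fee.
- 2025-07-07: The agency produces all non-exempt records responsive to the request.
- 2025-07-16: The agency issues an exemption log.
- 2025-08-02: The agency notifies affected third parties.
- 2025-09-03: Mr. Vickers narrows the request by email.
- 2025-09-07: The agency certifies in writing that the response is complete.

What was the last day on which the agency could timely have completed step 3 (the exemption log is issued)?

Step 3 runs from 2025-07-07, when the non-exempt records are produced. The window is 7–22 days after 2025-07-07; it closes on 2025-07-29.

2025-07-29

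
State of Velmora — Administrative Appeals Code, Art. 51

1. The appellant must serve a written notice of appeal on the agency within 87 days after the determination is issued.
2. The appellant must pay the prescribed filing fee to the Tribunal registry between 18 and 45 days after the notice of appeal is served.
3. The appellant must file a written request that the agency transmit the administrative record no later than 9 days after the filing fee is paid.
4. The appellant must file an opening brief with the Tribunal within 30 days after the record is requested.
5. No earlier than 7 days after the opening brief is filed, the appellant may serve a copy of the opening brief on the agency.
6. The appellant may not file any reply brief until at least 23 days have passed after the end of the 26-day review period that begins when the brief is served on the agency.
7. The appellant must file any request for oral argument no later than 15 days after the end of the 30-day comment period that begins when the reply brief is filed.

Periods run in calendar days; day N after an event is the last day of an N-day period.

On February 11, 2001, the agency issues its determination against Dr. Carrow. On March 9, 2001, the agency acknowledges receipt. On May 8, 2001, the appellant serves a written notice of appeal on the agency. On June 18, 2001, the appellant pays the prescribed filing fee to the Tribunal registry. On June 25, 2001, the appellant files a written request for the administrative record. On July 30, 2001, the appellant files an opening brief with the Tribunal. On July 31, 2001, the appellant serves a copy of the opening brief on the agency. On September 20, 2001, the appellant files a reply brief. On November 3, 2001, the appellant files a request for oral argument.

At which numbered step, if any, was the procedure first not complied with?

(1) due by February 11, 2001 + 87 days = May 9, 2001; completed May 8, 2001, before the deadline.
(2) the permitted window runs from May 8, 2001 + 18 = May 26, 2001 to May 8, 2001 + 45 = June 22, 2001; done June 18, 2001 — within the window.
(3) due by June 18, 2001 + 9 days = June 27, 2001; done June 25, 2001 — timely.
(4) due by June 25, 2001 + 30 days = July 25, 2001; not done until July 30, 2001, 5 days after the deadline.
The analysis stops there.

Step 4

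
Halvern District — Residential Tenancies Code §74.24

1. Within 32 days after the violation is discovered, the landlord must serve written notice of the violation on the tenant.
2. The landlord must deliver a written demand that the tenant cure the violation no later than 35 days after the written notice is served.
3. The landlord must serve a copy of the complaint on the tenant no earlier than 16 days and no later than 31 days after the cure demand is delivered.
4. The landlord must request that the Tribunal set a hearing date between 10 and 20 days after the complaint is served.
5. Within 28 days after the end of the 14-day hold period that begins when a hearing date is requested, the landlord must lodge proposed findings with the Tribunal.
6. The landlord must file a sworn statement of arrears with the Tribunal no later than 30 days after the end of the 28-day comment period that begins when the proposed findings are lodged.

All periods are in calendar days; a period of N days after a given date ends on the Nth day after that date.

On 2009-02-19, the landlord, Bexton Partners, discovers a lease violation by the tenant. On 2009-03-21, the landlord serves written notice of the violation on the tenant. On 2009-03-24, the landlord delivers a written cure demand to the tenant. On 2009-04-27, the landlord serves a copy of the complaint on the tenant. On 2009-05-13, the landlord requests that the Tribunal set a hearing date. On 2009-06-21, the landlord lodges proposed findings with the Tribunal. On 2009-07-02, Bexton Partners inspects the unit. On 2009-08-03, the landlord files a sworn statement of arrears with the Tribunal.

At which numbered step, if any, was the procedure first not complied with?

(1) due by 2009-02-19 + 32 days = 2009-03-23; completed 2009-03-21, before the deadline.
(2) due by 2009-03-21 + 35 days = 2009-04-25; 2009-03-24 is within that limit.
(3) the permitted window runs from 2009-03-24 + 16 = 2009-04-09 to 2009-03-24 + 31 = 2009-04-24; 2009-04-27 is 3 days past the end of the window.
No need to go further; step 3 was not satisfied.

Step 3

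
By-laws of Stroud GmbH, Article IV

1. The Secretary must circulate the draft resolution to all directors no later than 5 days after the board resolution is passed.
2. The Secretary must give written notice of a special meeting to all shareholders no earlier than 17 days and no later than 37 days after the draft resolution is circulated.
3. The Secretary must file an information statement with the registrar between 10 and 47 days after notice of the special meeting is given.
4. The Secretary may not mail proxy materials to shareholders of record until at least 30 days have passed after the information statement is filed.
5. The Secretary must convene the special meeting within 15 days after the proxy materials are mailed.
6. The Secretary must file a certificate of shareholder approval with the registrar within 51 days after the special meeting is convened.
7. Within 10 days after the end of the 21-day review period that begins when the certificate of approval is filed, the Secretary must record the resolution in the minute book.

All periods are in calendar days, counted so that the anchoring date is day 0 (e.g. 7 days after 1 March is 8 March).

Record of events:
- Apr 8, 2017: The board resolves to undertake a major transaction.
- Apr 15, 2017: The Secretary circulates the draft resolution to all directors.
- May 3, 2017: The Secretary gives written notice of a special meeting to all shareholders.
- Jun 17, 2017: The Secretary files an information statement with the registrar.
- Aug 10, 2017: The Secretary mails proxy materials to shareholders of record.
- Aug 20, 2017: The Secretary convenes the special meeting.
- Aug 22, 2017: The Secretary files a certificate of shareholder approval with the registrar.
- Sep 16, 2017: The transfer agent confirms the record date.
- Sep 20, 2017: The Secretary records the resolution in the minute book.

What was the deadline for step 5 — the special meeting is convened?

Aug 25, 2017

Step 5 runs from Aug 10, 2017, when the proxy materials are mailed. 15 days after Aug 10, 2017 is Aug 25, 2017.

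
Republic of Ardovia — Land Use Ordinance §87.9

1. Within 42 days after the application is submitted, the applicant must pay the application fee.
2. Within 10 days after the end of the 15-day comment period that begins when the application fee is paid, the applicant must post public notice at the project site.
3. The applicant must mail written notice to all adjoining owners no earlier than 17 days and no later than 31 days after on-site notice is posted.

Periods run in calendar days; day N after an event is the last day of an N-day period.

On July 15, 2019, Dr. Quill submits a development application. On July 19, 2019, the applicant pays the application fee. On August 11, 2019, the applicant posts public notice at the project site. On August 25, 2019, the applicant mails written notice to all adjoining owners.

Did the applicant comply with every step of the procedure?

No

Step 1: 42 days after July 15, 2019 (when the application is submitted) is August 26, 2019; done July 19, 2019 — timely.
Step 2: 10 days after August 3, 2019 (end of the 15-day comment period, which began when the application fee is paid on July 19, 2019) is August 13, 2019; August 11, 2019 is within that limit.
Step 3: the window is 17–31 days after August 11, 2019 (when on-site notice is posted), so August 28, 2019 through September 11, 2019; August 25, 2019 is 3 days too early.
The procedure was therefore not followed at step 3.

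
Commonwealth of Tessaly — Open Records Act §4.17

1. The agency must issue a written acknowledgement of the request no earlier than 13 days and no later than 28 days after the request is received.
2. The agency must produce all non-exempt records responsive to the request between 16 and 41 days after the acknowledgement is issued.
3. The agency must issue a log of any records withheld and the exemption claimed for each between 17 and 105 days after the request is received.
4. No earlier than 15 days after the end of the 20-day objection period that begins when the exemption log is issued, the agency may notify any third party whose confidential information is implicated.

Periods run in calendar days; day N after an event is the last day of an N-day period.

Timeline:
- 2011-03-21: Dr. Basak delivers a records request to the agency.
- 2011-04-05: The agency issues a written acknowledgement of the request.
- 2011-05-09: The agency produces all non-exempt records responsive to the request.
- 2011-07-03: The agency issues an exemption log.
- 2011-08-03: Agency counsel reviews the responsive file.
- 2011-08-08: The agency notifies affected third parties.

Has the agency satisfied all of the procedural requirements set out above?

Yes

Step 1: the window is 13–28 days after 2011-03-21 (when the request is received), so 2011-04-03 through 2011-04-18; done 2011-04-05 — within the window.
Step 2: the window is 16–41 days after 2011-04-05 (when the acknowledgement is issued), so 2011-04-21 through 2011-05-16; 2011-05-09 falls inside that range.
Step 3: the window is 17–105 days after 2011-03-21 (when the request is received), so 2011-04-07 through 2011-07-04; done 2011-07-03 — within the window.
Step 4: the earliest permitted date is 15 days after 2011-07-23 (end of the 20-day objection period, which began when the exemption log is issued on 2011-07-03), i.e. 2011-08-07; done 2011-08-08 — permitted.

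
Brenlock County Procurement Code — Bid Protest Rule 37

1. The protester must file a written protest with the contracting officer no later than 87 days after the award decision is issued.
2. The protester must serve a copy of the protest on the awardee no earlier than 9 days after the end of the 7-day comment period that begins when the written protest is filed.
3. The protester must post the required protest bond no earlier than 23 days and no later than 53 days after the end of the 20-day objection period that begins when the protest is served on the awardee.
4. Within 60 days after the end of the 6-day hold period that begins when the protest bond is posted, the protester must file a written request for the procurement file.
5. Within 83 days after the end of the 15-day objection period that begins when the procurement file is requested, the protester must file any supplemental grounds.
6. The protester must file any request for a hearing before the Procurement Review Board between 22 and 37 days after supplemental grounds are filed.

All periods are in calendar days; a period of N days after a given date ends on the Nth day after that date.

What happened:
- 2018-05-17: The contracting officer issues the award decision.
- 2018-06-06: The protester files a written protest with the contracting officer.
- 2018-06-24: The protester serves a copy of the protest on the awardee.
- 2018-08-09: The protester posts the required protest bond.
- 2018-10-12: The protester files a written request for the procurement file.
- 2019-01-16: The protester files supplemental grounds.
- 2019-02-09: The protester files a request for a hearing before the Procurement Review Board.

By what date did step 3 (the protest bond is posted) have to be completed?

The protest is served on the awardee on 2018-06-24; the 20-day objection period therefore ends 2018-07-14, and step 3 runs from that date. The window is 23–53 days after 2018-07-14; it closes on 2018-09-05.

2018-09-05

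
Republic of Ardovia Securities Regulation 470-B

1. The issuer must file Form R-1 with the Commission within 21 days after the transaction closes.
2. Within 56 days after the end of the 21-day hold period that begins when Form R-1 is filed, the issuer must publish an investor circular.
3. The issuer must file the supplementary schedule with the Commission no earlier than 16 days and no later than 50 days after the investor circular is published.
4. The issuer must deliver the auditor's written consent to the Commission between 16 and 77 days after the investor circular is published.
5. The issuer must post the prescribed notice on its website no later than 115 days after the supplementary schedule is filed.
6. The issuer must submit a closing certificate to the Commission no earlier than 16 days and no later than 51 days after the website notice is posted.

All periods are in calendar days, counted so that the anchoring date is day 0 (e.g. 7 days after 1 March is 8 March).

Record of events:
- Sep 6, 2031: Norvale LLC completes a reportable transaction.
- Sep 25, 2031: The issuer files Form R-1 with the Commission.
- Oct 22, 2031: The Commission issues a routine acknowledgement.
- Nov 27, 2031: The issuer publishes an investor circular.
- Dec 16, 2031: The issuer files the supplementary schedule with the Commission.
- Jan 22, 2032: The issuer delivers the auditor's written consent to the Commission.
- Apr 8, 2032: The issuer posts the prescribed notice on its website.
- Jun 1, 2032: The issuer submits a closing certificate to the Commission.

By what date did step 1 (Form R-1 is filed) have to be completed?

Step 1 runs from Sep 6, 2031, when the transaction closes. 21 days after Sep 6, 2031 is Sep 27, 2031.

Sep 27, 2031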